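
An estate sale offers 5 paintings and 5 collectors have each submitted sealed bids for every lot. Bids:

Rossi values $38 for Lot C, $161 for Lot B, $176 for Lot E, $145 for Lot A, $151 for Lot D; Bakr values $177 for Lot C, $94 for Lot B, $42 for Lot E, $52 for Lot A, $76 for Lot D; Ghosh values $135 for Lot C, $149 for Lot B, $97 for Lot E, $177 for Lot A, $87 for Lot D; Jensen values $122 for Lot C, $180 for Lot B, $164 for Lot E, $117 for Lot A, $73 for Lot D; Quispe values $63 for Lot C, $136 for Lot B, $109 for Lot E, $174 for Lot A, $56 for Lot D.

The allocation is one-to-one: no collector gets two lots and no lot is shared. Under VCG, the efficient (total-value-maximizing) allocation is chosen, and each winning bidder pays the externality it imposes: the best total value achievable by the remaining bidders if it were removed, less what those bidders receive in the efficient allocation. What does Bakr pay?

Bakr pays $27.

Efficient allocation: Rossi→Lot D ($151), Bakr→Lot C ($177), Ghosh→Lot B ($149), Jensen→Lot E ($164), Quispe→Lot A ($174); total welfare W = $815.
Bakr receives Lot C at value $177, so the others get W − 177 = $638.
Without Bakr: best allocation of the remaining 4 bidders over all 5 lots is Rossi→Lot E ($176), Ghosh→Lot C ($135), Jensen→Lot B ($180), Quispe→Lot A ($174), total $665.
VCG payment = (others' best without Bakr) − (others' welfare with Bakr) = 665 − 638 = $27.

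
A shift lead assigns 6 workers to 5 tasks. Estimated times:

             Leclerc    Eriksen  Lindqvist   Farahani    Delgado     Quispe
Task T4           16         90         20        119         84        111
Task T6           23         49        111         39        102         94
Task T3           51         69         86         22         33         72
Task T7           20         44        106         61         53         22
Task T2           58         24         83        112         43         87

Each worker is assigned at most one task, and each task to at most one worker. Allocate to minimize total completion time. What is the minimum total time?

Optimal: Lindqvist→Task T4 (20 min), Leclerc→Task T6 (23 min), Farahani→Task T3 (22 min), Quispe→Task T7 (22 min), Eriksen→Task T2 (24 min) — total 20+23+22+22+24 = 111 min.
Column-greedy (each task in turn goes to its cheapest remaining worker) gives 134 min, worse by 23.
Swapping Farahani↔Lindqvist (Farahani→Task T4 119 min, Lindqvist→Task T3 86 min) adds 163.

Min total: 111 min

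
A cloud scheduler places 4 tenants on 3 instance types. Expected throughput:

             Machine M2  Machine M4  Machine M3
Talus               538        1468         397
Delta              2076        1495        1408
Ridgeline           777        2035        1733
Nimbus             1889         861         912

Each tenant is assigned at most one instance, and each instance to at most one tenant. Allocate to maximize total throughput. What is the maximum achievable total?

Optimal: Nimbus→Machine M2 (1889 ops/s), Ridgeline→Machine M4 (2035 ops/s), Delta→Machine M3 (1408 ops/s) — total 1889+2035+1408 = 5332 ops/s.
Row-greedy (each tenant in turn takes its best remaining instance) gives 5277 ops/s, worse by 55.
Next-best assignment: Delta→Machine M2, Talus→Machine M4, Ridgeline→Machine M3 = 5277 ops/s.

Max total: 5332 ops/s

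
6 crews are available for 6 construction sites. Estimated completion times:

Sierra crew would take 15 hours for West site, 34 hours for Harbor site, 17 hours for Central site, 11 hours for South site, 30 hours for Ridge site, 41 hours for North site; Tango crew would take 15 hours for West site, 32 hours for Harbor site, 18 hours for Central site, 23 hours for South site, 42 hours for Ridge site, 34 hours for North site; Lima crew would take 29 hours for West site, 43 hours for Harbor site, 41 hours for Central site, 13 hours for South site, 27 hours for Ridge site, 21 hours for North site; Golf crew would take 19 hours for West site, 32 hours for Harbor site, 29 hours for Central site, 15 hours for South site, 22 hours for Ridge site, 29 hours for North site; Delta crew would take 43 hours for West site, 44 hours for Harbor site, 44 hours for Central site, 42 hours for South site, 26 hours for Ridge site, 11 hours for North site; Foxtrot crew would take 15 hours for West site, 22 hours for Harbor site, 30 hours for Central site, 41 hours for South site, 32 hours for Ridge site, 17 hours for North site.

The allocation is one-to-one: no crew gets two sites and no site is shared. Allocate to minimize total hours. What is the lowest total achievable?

Optimal: Sierra crew→Central site (17 hours), Tango crew→West site (15 hours), Lima crew→South site (13 hours), Golf crew→Ridge site (22 hours), Delta crew→North site (11 hours), Foxtrot crew→Harbor site (22 hours) — total 17+15+13+22+11+22 = 100 hours.
Min-entry greedy (repeatedly take the single cheapest remaining cell) gives 122 hours, worse by 22.
Next-best assignment: Sierra crew→West site, Tango crew→Central site, Lima crew→South site, Golf crew→Ridge site, Delta crew→North site, Foxtrot crew→Harbor site = 101 hours.
Checked against all permutations: 100 hours is optimal.

Min total: 100 hours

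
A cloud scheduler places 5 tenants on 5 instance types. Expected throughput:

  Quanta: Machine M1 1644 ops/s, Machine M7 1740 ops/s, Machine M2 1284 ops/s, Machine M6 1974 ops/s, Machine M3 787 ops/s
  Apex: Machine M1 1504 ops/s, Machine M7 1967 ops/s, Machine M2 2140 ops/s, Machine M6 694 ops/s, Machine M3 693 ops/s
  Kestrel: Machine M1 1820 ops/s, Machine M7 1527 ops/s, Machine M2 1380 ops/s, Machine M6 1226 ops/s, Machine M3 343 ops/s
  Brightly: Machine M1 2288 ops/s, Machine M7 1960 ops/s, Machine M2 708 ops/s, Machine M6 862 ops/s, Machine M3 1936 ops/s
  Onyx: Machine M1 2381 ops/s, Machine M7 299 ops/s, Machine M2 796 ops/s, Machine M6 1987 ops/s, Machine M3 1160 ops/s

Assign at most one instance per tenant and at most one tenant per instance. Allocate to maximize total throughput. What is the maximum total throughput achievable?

Optimal: Quanta→Machine M6 (1974 ops/s), Apex→Machine M2 (2140 ops/s), Kestrel→Machine M7 (1527 ops/s), Brightly→Machine M3 (1936 ops/s), Onyx→Machine M1 (2381 ops/s) — total 1974+2140+1527+1936+2381 = 9958 ops/s.
Row-greedy (each tenant in turn takes its best remaining instance) gives 9054 ops/s, worse by 904.
Swapping Kestrel↔Quanta (Kestrel→Machine M6 1226 ops/s, Quanta→Machine M7 1740 ops/s) loses 535.
Every other assignment is strictly worse.

Max total: 9958 ops/s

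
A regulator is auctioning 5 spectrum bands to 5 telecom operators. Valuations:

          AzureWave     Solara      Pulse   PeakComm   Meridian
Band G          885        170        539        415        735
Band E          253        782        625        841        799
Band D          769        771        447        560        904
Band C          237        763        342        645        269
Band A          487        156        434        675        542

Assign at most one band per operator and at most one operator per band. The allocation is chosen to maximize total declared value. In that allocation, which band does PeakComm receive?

This is the linear assignment problem.
Optimal: AzureWave→Band G ($885M), Solara→Band C ($763M), Pulse→Band E ($625M), PeakComm→Band A ($675M), Meridian→Band D ($904M) — total 885+763+625+675+904 = $3852M.
Column-greedy (each band in turn goes to its best remaining operator) gives $3827M, worse by 25.
Next-best assignment: AzureWave→Band G, Solara→Band C, Pulse→Band A, PeakComm→Band E, Meridian→Band D = $3827M.
Swapping Pulse↔PeakComm (Pulse→Band A $434M, PeakComm→Band E $841M) loses 25.
Checked against all permutations: $3852M is optimal.
PeakComm's own top band is Band E ($841M), but forcing PeakComm→Band E and reassigning the rest optimally gives only $3827M — worse by 25.

PeakComm receives Band A.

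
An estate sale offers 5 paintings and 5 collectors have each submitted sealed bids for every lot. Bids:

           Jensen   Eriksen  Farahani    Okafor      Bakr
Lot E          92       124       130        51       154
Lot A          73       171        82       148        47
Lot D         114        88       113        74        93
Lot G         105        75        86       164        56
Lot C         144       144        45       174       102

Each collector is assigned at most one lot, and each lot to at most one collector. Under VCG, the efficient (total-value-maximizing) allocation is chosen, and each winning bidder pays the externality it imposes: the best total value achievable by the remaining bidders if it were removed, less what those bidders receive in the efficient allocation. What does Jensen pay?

Efficient allocation: Jensen→Lot C ($144), Eriksen→Lot A ($171), Farahani→Lot D ($113), Okafor→Lot G ($164), Bakr→Lot E ($154); total welfare W = $746.
Jensen receives Lot C at value $144, so the others get W − 144 = $602.
Without Jensen: best allocation of the remaining 4 bidders over all 5 lots is Eriksen→Lot A ($171), Farahani→Lot D ($113), Okafor→Lot C ($174), Bakr→Lot E ($154), total $612.
VCG payment = (others' best without Jensen) − (others' welfare with Jensen) = 612 − 602 = $10.

Jensen pays $10.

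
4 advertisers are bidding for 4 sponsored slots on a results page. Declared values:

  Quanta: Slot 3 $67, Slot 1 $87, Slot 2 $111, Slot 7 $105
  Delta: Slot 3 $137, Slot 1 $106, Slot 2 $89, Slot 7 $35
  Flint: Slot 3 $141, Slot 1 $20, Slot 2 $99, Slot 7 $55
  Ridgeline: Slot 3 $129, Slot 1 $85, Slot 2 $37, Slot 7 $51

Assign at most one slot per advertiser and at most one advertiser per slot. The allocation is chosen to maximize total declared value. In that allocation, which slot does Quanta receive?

Quanta receives Slot 7.

This is a one-to-one assignment (maximum-weight bipartite matching).
Optimal: Quanta→Slot 7 ($105), Delta→Slot 1 ($106), Flint→Slot 2 ($99), Ridgeline→Slot 3 ($129) — total 105+106+99+129 = $439.
Column-greedy (each slot in turn goes to its best remaining advertiser) gives $409, worse by 30.
Swapping Flint↔Quanta (Flint→Slot 7 $55, Quanta→Slot 2 $111) loses 38.
Checked against all permutations: $439 is optimal.
Quanta's own top slot is Slot 2 ($111), but forcing Quanta→Slot 2 and reassigning the rest optimally gives only $409 — worse by 30.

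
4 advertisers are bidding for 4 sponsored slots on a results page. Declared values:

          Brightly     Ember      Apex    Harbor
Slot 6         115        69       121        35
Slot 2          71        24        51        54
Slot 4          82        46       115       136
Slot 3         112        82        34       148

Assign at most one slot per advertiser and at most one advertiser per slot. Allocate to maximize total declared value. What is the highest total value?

Maximum total: $410

Optimal: Brightly→Slot 2 ($71), Ember→Slot 3 ($82), Apex→Slot 6 ($121), Harbor→Slot 4 ($136) — total 71+82+121+136 = $410.
Row-greedy (each advertiser in turn takes its best remaining slot) gives $366, worse by 44.
Next-best assignment: Brightly→Slot 2, Ember→Slot 6, Apex→Slot 4, Harbor→Slot 3 = $403.
Every other assignment is strictly worse.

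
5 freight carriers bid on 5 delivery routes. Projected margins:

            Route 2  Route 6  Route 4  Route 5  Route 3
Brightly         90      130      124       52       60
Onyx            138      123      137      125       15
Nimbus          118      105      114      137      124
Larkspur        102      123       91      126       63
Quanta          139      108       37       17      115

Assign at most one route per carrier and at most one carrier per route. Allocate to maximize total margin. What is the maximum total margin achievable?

Max total: $656k

Optimal: Brightly→Route 6 ($130k), Onyx→Route 4 ($137k), Nimbus→Route 3 ($124k), Larkspur→Route 5 ($126k), Quanta→Route 2 ($139k) — total 130+137+124+126+139 = $656k.
Max-entry greedy (repeatedly take the single best remaining cell) gives $606k, worse by 50.
Next-best assignment: Brightly→Route 4, Onyx→Route 2, Nimbus→Route 5, Larkspur→Route 6, Quanta→Route 3 = $637k.
Swapping Nimbus↔Quanta (Nimbus→Route 2 $118k, Quanta→Route 3 $115k) loses 30.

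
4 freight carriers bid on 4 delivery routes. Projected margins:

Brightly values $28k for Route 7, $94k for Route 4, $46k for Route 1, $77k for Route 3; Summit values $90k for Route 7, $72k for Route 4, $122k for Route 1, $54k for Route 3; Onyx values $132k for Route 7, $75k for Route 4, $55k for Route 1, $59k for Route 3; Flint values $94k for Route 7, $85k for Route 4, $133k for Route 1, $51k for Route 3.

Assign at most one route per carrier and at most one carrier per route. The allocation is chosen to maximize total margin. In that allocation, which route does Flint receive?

This is the linear assignment problem.
Optimal: Brightly→Route 3 ($77k), Summit→Route 1 ($122k), Onyx→Route 7 ($132k), Flint→Route 4 ($85k) — total 77+122+132+85 = $416k.
Row-greedy (each carrier in turn takes its best remaining route) gives $399k, worse by 17.
Next-best assignment: Brightly→Route 3, Summit→Route 4, Onyx→Route 7, Flint→Route 1 = $414k.
Swapping Onyx↔Flint (Onyx→Route 4 $75k, Flint→Route 7 $94k) loses 48.
Flint's own top route is Route 1 ($133k), but forcing Flint→Route 1 and reassigning the rest optimally gives only $414k — worse by 2.

Flint receives Route 4.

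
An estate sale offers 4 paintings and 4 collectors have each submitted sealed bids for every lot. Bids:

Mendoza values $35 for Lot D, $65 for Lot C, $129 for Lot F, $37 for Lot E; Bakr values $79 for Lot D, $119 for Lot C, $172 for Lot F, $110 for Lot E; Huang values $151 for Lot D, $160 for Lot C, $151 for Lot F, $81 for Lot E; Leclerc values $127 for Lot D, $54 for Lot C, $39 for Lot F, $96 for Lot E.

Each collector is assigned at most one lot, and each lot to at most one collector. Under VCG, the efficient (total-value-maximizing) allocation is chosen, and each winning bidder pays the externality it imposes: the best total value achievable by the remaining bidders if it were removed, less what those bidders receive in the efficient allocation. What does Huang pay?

Huang pays $9.

Efficient allocation: Mendoza→Lot F ($129), Bakr→Lot E ($110), Huang→Lot C ($160), Leclerc→Lot D ($127); total welfare W = $526.
Huang receives Lot C at value $160, so the others get W − 160 = $366.
Without Huang: best allocation of the remaining 3 bidders over all 4 lots is Mendoza→Lot F ($129), Bakr→Lot C ($119), Leclerc→Lot D ($127), total $375.
VCG payment = (others' best without Huang) − (others' welfare with Huang) = 375 − 366 = $9.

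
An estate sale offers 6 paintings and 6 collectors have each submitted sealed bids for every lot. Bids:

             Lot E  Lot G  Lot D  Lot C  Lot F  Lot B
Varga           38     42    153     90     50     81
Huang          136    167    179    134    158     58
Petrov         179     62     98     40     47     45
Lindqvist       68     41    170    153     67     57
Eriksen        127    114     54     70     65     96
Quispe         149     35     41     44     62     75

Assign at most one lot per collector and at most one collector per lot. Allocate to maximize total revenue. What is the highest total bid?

Optimal: Varga→Lot D ($153), Huang→Lot F ($158), Petrov→Lot E ($179), Lindqvist→Lot C ($153), Eriksen→Lot G ($114), Quispe→Lot B ($75) — total 153+158+179+153+114+75 = $832.
Column-greedy (each lot in turn goes to its best remaining collector) gives $746, worse by 86.

Maximum total: $832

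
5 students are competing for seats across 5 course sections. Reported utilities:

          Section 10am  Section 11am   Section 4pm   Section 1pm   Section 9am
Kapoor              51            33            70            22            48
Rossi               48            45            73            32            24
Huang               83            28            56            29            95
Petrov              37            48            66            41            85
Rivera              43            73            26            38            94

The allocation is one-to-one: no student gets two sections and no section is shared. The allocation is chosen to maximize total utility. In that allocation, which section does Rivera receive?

Optimal: Kapoor→Section 4pm (70 points), Rossi→Section 1pm (32 points), Huang→Section 10am (83 points), Petrov→Section 9am (85 points), Rivera→Section 11am (73 points) — total 70+32+83+85+73 = 343 points.
Column-greedy (each section in turn goes to its best remaining student) gives 318 points, worse by 25.
Rivera's own top section is Section 9am (94 points), but forcing Rivera→Section 9am and reassigning the rest optimally gives only 333 points — worse by 10.

Rivera receives Section 11am.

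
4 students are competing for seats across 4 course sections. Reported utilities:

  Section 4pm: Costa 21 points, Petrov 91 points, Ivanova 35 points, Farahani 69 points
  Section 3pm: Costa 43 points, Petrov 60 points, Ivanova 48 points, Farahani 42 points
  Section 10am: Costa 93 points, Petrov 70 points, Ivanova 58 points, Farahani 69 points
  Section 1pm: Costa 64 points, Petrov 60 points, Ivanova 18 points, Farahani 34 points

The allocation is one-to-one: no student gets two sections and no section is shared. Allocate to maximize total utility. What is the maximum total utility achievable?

Max total: 272 points

Optimal: Costa→Section 1pm (64 points), Petrov→Section 4pm (91 points), Ivanova→Section 3pm (48 points), Farahani→Section 10am (69 points) — total 64+91+48+69 = 272 points.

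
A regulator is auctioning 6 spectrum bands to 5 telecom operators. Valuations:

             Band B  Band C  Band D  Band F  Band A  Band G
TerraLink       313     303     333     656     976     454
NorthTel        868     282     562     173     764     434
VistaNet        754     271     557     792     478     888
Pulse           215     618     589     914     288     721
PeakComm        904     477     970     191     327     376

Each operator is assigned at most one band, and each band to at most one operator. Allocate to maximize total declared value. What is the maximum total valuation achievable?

Max total: $4616M

This is the linear assignment problem.
Optimal: TerraLink→Band A ($976M), NorthTel→Band B ($868M), VistaNet→Band G ($888M), Pulse→Band F ($914M), PeakComm→Band D ($970M) — total 976+868+888+914+970 = $4616M.
Column-greedy (each band in turn goes to its best remaining operator) gives $3852M, worse by 764.
Next-best assignment: TerraLink→Band A, NorthTel→Band B, VistaNet→Band F, Pulse→Band G, PeakComm→Band D = $4327M.
Swapping PeakComm↔VistaNet (PeakComm→Band G $376M, VistaNet→Band D $557M) loses 925.
Checked against all permutations: $4616M is optimal.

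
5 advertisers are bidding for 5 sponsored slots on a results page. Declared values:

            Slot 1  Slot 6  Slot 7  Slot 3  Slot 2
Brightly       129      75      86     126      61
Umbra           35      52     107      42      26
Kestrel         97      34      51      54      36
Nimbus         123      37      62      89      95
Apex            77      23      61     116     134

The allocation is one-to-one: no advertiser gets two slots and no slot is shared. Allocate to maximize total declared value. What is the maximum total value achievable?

Optimal: Brightly→Slot 3 ($126), Umbra→Slot 7 ($107), Kestrel→Slot 6 ($34), Nimbus→Slot 1 ($123), Apex→Slot 2 ($134) — total 126+107+34+123+134 = $524.
Max-entry greedy (repeatedly take the single best remaining cell) gives $493, worse by 31.
Swapping Apex↔Umbra (Apex→Slot 7 $61, Umbra→Slot 2 $26) loses 154.

Maximum total: $524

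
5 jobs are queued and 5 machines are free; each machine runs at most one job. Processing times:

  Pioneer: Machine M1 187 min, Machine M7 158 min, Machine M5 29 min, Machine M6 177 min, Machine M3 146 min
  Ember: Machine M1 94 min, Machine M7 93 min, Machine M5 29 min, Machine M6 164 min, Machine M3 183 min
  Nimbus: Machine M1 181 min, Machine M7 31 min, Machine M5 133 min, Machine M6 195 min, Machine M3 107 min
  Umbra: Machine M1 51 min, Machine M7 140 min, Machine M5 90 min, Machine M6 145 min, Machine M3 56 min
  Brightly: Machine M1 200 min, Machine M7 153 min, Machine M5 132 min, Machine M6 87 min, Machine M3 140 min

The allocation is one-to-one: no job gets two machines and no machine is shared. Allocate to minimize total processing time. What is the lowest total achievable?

Treat this as an assignment problem: match each job to one machine.
Optimal: Pioneer→Machine M5 (29 min), Ember→Machine M1 (94 min), Nimbus→Machine M7 (31 min), Umbra→Machine M3 (56 min), Brightly→Machine M6 (87 min) — total 29+94+31+56+87 = 297 min.
Column-greedy (each machine in turn goes to its cheapest remaining job) gives 381 min, worse by 84.

Minimum total: 297 min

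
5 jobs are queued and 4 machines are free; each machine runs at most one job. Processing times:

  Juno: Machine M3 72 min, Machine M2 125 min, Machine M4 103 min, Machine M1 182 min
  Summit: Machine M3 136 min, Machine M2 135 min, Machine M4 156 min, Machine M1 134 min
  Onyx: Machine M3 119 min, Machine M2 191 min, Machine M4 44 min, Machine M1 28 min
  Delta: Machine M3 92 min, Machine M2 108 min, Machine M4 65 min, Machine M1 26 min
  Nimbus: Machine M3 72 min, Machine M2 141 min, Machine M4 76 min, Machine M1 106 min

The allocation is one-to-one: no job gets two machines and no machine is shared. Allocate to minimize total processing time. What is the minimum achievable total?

Treat this as an assignment problem: match each job to one machine.
Optimal: Nimbus→Machine M3 (72 min), Juno→Machine M2 (125 min), Onyx→Machine M4 (44 min), Delta→Machine M1 (26 min) — total 72+125+44+26 = 267 min.

Min total: 267 min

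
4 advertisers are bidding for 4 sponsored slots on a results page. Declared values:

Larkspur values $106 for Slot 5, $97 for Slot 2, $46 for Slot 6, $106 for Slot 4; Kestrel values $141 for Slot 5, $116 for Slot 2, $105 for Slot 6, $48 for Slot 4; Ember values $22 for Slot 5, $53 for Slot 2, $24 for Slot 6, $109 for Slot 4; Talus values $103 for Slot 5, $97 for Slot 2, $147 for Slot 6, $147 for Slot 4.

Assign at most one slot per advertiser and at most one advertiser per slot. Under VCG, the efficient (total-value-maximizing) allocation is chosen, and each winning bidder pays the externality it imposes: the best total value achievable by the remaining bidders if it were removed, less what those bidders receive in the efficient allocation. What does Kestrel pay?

Efficient allocation: Larkspur→Slot 2 ($97), Kestrel→Slot 5 ($141), Ember→Slot 4 ($109), Talus→Slot 6 ($147); total welfare W = $494.
Kestrel receives Slot 5 at value $141, so the others get W − 141 = $353.
Without Kestrel: best allocation of the remaining 3 bidders over all 4 slots is Larkspur→Slot 5 ($106), Ember→Slot 4 ($109), Talus→Slot 6 ($147), total $362.
VCG payment = (others' best without Kestrel) − (others' welfare with Kestrel) = 362 − 353 = $9.

Kestrel pays $9.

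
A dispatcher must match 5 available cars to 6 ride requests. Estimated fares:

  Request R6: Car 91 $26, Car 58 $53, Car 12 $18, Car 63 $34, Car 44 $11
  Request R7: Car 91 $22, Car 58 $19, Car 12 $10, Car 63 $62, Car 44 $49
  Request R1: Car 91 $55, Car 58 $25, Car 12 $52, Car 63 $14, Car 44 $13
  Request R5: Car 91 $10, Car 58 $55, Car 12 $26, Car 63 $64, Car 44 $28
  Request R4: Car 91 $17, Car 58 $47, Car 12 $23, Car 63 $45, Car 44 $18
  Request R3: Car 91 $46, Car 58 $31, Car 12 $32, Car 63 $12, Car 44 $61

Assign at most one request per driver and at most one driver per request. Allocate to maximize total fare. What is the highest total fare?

Optimal: Car 91→Request R3 ($46), Car 58→Request R6 ($53), Car 12→Request R1 ($52), Car 63→Request R5 ($64), Car 44→Request R7 ($49) — total 46+53+52+64+49 = $264.
Row-greedy (each driver in turn takes its best remaining request) gives $222, worse by 42.
Every other assignment is strictly worse.

Maximum total: $264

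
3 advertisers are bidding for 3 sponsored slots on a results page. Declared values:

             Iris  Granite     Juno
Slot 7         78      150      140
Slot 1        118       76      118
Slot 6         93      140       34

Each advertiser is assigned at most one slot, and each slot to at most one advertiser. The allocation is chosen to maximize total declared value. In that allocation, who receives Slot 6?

Granite receives Slot 6.

Optimal: Iris→Slot 1 ($118), Granite→Slot 6 ($140), Juno→Slot 7 ($140) — total 118+140+140 = $398.
Max-entry greedy (repeatedly take the single best remaining cell) gives $302, worse by 96.
Granite's own top slot is Slot 7 ($150), but forcing Granite→Slot 7 and reassigning the rest optimally gives only $361 — worse by 37.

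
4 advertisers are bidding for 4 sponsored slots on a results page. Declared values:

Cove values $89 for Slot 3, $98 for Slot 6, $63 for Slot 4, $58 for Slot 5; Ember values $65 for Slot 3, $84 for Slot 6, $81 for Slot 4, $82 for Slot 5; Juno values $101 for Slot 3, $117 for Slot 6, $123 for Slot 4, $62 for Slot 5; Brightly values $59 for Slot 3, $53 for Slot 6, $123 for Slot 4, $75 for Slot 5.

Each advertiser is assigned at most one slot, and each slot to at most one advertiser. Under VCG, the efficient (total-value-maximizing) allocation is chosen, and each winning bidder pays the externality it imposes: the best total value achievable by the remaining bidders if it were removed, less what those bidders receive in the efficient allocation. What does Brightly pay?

Brightly pays $15.

Efficient allocation: Cove→Slot 3 ($89), Ember→Slot 5 ($82), Juno→Slot 6 ($117), Brightly→Slot 4 ($123); total welfare W = $411.
Brightly receives Slot 4 at value $123, so the others get W − 123 = $288.
Without Brightly: best allocation of the remaining 3 bidders over all 4 slots is Cove→Slot 6 ($98), Ember→Slot 5 ($82), Juno→Slot 4 ($123), total $303.
VCG payment = (others' best without Brightly) − (others' welfare with Brightly) = 303 − 288 = $15.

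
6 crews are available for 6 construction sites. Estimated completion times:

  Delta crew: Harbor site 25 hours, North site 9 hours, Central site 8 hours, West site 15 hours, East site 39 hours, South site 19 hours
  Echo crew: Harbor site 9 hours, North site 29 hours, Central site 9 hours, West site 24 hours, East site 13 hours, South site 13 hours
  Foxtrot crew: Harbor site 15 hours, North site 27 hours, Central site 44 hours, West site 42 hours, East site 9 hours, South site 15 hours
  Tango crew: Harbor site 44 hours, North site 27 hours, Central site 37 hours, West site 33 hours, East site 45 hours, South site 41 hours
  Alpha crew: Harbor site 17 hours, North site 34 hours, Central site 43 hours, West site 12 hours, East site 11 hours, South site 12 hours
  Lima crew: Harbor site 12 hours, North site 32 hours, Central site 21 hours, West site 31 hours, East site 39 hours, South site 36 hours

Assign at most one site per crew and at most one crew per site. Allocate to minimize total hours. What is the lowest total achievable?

Min total: 81 hours

Treat this as an assignment problem: match each crew to one site.
Optimal: Delta crew→Central site (8 hours), Echo crew→South site (13 hours), Foxtrot crew→East site (9 hours), Tango crew→North site (27 hours), Alpha crew→West site (12 hours), Lima crew→Harbor site (12 hours) — total 8+13+9+27+12+12 = 81 hours.
Min-entry greedy (repeatedly take the single cheapest remaining cell) gives 101 hours, worse by 20.
Next-best assignment: Delta crew→North site, Echo crew→Central site, Foxtrot crew→East site, Tango crew→West site, Alpha crew→South site, Lima crew→Harbor site = 84 hours.
Swapping Lima crew↔Echo crew (Lima crew→South site 36 hours, Echo crew→Harbor site 9 hours) adds 20.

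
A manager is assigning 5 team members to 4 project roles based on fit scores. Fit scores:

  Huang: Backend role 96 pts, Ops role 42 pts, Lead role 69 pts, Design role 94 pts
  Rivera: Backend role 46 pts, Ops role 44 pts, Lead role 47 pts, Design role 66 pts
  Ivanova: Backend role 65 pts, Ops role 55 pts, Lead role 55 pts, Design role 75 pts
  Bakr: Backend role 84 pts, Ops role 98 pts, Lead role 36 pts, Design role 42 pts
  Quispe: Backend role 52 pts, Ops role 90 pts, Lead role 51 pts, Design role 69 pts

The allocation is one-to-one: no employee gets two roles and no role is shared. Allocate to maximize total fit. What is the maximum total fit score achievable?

This is a one-to-one assignment (maximum-weight bipartite matching).
Optimal: Bakr→Backend role (84 pts), Quispe→Ops role (90 pts), Ivanova→Lead role (55 pts), Huang→Design role (94 pts) — total 84+90+55+94 = 323 pts.
Row-greedy (each employee in turn takes its best remaining role) gives 253 pts, worse by 70.
Next-best assignment: Huang→Backend role, Bakr→Ops role, Quispe→Lead role, Ivanova→Design role = 320 pts.
Swapping Quispe↔Huang (Quispe→Design role 69 pts, Huang→Ops role 42 pts) loses 73.
No other one-to-one assignment exceeds 323 pts.

Max total: 323 pts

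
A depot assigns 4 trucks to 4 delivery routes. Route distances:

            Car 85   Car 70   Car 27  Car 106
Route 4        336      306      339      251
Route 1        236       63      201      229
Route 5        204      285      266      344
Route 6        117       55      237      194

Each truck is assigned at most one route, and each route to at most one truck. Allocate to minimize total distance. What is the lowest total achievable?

Treat this as an assignment problem: match each truck to one route.
Optimal: Car 85→Route 6 (117 km), Car 70→Route 1 (63 km), Car 27→Route 5 (266 km), Car 106→Route 4 (251 km) — total 117+63+266+251 = 697 km.
Min-entry greedy (repeatedly take the single cheapest remaining cell) gives 711 km, worse by 14.
No other one-to-one assignment undercuts 697 km.

Minimum total: 697 km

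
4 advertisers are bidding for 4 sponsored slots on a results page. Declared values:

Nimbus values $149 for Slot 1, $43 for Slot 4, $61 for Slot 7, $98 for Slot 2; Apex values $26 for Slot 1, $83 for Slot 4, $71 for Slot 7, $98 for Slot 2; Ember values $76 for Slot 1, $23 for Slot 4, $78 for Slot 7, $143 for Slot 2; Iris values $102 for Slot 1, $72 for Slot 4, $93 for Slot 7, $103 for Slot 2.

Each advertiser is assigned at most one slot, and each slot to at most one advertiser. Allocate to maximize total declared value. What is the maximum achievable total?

This is the linear assignment problem.
Optimal: Nimbus→Slot 1 ($149), Apex→Slot 4 ($83), Ember→Slot 2 ($143), Iris→Slot 7 ($93) — total 149+83+143+93 = $468.
Row-greedy (each advertiser in turn takes its best remaining slot) gives $397, worse by 71.
Checked against all permutations: $468 is optimal.

Maximum total: $468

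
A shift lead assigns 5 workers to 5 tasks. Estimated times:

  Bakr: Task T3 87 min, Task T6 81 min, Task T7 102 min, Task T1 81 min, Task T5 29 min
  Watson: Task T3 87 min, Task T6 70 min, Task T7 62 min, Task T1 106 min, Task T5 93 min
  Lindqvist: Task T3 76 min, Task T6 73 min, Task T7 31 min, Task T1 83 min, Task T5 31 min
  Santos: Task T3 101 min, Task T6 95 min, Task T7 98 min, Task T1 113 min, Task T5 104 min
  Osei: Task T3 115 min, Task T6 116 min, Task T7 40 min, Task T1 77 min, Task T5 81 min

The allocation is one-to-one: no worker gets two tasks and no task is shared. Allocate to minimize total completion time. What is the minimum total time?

Optimal: Bakr→Task T5 (29 min), Watson→Task T6 (70 min), Lindqvist→Task T7 (31 min), Santos→Task T3 (101 min), Osei→Task T1 (77 min) — total 29+70+31+101+77 = 308 min.
Column-greedy (each task in turn goes to its cheapest remaining worker) gives 371 min, worse by 63.
Next-best assignment: Bakr→Task T5, Watson→Task T3, Lindqvist→Task T7, Santos→Task T6, Osei→Task T1 = 319 min.
No other one-to-one assignment undercuts 308 min.

Minimum total: 308 min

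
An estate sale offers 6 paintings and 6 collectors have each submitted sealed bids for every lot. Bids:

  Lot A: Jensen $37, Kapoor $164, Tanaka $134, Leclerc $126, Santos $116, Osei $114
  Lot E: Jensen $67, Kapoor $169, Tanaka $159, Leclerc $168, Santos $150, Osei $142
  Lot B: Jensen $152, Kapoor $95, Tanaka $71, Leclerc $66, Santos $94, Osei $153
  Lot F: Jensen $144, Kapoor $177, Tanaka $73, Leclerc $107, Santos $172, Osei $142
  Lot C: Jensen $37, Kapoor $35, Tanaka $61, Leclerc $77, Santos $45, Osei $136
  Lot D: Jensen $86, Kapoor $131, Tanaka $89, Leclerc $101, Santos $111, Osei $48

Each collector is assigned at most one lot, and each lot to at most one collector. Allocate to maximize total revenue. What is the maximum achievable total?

This is a one-to-one assignment (maximum-weight bipartite matching).
Optimal: Jensen→Lot B ($152), Kapoor→Lot D ($131), Tanaka→Lot A ($134), Leclerc→Lot E ($168), Santos→Lot F ($172), Osei→Lot C ($136) — total 152+131+134+168+172+136 = $893.

Maximum total: $893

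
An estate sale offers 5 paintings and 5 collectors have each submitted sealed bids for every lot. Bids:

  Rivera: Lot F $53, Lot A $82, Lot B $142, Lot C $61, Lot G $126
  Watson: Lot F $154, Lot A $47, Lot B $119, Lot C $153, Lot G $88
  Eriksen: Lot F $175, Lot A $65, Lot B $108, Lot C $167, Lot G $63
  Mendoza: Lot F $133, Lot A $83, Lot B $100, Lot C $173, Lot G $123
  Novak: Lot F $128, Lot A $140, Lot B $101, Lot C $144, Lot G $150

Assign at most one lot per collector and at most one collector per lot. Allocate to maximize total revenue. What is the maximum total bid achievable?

This is a one-to-one assignment (maximum-weight bipartite matching).
Optimal: Rivera→Lot B ($142), Watson→Lot C ($153), Eriksen→Lot F ($175), Mendoza→Lot G ($123), Novak→Lot A ($140) — total 142+153+175+123+140 = $733.
Column-greedy (each lot in turn goes to its best remaining collector) gives $718, worse by 15.
Swapping Mendoza↔Eriksen (Mendoza→Lot F $133, Eriksen→Lot G $63) loses 102.

Maximum total: $733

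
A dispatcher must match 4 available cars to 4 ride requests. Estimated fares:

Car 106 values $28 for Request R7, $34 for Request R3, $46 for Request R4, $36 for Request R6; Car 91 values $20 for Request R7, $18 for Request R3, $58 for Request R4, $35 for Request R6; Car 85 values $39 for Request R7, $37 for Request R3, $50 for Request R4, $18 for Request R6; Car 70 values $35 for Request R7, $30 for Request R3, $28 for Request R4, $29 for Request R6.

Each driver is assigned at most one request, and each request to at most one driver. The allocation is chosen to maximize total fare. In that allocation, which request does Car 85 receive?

Optimal: Car 106→Request R6 ($36), Car 91→Request R4 ($58), Car 85→Request R3 ($37), Car 70→Request R7 ($35) — total 36+58+37+35 = $166.
Max-entry greedy (repeatedly take the single best remaining cell) gives $163, worse by 3.
Next-best assignment: Car 106→Request R6, Car 91→Request R4, Car 85→Request R7, Car 70→Request R3 = $163.
Swapping Car 70↔Car 106 (Car 70→Request R6 $29, Car 106→Request R7 $28) loses 14.
Every other assignment is strictly worse.
Car 85's own top request is Request R4 ($50), but forcing Car 85→Request R4 and reassigning the rest optimally gives only $154 — worse by 12.

Car 85 receives Request R3.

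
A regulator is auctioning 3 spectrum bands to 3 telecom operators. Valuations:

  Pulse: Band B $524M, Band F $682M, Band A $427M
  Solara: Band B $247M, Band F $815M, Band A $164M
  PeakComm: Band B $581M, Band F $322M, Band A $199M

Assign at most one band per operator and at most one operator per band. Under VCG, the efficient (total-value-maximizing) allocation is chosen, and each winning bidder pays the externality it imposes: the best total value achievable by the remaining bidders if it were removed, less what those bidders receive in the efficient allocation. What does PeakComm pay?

Efficient allocation: Pulse→Band A ($427M), Solara→Band F ($815M), PeakComm→Band B ($581M); total welfare W = $1823M.
PeakComm receives Band B at value $581M, so the others get W − 581 = $1242M.
Without PeakComm: best allocation of the remaining 2 bidders over all 3 bands is Pulse→Band B ($524M), Solara→Band F ($815M), total $1339M.
VCG payment = (others' best without PeakComm) − (others' welfare with PeakComm) = 1339 − 1242 = $97M.

PeakComm pays $97M.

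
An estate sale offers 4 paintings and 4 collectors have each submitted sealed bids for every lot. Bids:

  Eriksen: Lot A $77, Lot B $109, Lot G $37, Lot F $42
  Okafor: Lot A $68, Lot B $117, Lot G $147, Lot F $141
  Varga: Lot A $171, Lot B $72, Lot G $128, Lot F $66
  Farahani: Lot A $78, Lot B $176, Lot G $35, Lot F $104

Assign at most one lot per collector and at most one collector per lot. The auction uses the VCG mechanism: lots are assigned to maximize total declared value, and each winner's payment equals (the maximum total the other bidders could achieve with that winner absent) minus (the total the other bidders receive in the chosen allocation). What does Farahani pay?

Efficient allocation: Eriksen→Lot F ($42), Okafor→Lot G ($147), Varga→Lot A ($171), Farahani→Lot B ($176); total welfare W = $536.
Farahani receives Lot B at value $176, so the others get W − 176 = $360.
Without Farahani: best allocation of the remaining 3 bidders over all 4 lots is Eriksen→Lot B ($109), Okafor→Lot G ($147), Varga→Lot A ($171), total $427.
VCG payment = (others' best without Farahani) − (others' welfare with Farahani) = 427 − 360 = $67.

Farahani pays $67.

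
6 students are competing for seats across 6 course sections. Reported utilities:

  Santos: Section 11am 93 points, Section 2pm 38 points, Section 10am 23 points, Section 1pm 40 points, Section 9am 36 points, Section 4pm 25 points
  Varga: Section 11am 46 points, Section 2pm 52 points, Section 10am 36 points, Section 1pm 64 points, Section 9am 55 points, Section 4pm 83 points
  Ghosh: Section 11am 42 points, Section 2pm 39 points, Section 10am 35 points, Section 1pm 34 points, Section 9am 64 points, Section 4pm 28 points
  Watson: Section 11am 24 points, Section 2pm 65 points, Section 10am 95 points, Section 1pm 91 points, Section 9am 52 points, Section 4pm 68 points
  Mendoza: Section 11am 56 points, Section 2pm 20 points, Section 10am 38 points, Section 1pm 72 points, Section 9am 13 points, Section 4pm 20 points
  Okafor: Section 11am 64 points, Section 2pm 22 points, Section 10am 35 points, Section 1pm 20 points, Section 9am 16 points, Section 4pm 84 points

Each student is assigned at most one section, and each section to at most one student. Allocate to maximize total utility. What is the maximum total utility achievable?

This is the linear assignment problem.
Optimal: Santos→Section 11am (93 points), Varga→Section 2pm (52 points), Ghosh→Section 9am (64 points), Watson→Section 10am (95 points), Mendoza→Section 1pm (72 points), Okafor→Section 4pm (84 points) — total 93+52+64+95+72+84 = 460 points.
Column-greedy (each section in turn goes to its best remaining student) gives 408 points, worse by 52.

Maximum total: 460 points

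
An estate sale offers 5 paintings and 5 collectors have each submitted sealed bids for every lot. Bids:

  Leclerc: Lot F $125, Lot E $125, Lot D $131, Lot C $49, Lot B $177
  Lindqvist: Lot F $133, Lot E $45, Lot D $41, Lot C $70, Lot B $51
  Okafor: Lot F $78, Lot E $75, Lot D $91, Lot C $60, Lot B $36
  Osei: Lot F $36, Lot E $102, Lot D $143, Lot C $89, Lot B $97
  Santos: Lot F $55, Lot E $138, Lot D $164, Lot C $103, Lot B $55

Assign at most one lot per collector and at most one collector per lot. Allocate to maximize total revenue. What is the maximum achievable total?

Maximum total: $651

This is a one-to-one assignment (maximum-weight bipartite matching).
Optimal: Leclerc→Lot B ($177), Lindqvist→Lot F ($133), Okafor→Lot C ($60), Osei→Lot D ($143), Santos→Lot E ($138) — total 177+133+60+143+138 = $651.
Max-entry greedy (repeatedly take the single best remaining cell) gives $636, worse by 15.
Next-best assignment: Leclerc→Lot B, Lindqvist→Lot F, Okafor→Lot E, Osei→Lot C, Santos→Lot D = $638.
Every other assignment is strictly worse.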